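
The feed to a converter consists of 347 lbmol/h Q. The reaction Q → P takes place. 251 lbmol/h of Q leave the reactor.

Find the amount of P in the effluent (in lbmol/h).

For Q: n = n₀ − 1ξ → 251 = 347 − 1ξ, giving ξ = 96 lbmol/h.
Outlet amounts (n = n₀ + ν ξ):
  Q: 347 − 1(96) = 251
  P: 0 + 1(96) = 96

96 lbmol/h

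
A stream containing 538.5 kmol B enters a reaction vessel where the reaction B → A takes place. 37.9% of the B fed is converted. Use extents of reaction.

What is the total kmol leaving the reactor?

B reacted = 0.379 × 538.5 = 204.1 kmol; ν_B = −1, so ξ = 204.1/1 = 204.1 kmol.
Outlet amounts (n = n₀ + ν ξ):
  B: 538.5 − 1(204.1) = 334.4
  A: 0 + 1(204.1) = 204.1
Total out = 334.4 + 204.1 = 538.5 kmol.

538 kmol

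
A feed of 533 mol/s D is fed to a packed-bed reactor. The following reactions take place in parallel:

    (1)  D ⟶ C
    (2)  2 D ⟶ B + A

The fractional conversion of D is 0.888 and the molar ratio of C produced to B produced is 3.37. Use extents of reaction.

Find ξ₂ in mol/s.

ξ₂ = 88.1 mol/s

Conversion of D: D consumed = 0.888 × 533 = 473.3 mol/s = 1ξ₁ + 2ξ₂.
Selectivity: 1ξ₁ / (1ξ₂) = 3.37 → ξ₁ = 3.37 ξ₂.
Substitute: (1·3.37 + 2) ξ₂ = 473.3 → ξ₂ = 88.14 mol/s, ξ₁ = 297 mol/s.
Outlet amounts (n = n₀ + Σ ν·ξ):
  D: 533 − 1(297) − 2(88.14) = 59.7
  C: 0 + 1(297) = 297
  B: 0 + 1(88.14) = 88.14
  A: 0 + 1(88.14) = 88.14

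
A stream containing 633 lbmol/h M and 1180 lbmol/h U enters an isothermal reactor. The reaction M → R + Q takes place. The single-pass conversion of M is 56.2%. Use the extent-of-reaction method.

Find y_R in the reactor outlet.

M reacted = 0.562 × 633 = 355.7 lbmol/h; ν_M = −1, so ξ = 355.7/1 = 355.7 lbmol/h.
Outlet amounts (n = n₀ + ν ξ):
  M: 633 − 1(355.7) = 277.3
  R: 0 + 1(355.7) = 355.7
  Q: 0 + 1(355.7) = 355.7
  U: 1180 (inert)
Total out = 2169 lbmol/h; y_R = 355.7 / 2169 = 0.164.

0.164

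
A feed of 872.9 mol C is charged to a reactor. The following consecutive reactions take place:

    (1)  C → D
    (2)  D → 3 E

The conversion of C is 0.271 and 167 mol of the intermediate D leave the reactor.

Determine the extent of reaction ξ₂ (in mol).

ξ₂ = 69.6 mol

Conversion of C: C consumed = 1ξ₁ = 0.271 × 872.9 → ξ₁ = 236.6 mol.
D balance: n_D = 0 + 1ξ₁ − 1ξ₂ = 167 → ξ₂ = (1·236.6 − 167)/1 = 69.56 mol.
Outlet amounts (n = n₀ + Σ ν·ξ):
  C: 872.9 − 1(236.6) = 636.3
  D: 0 + 1(236.6) − 1(69.56) = 167
  E: 0 + 3(69.56) = 208.7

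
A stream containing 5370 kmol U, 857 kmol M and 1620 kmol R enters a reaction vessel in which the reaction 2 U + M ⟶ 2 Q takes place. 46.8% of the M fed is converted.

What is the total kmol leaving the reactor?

M reacted = 0.468 × 857 = 401.1 kmol; ν_M = −1, so ξ = 401.1/1 = 401.1 kmol.
Outlet amounts (n = n₀ + ν ξ):
  U: 5370 − 2(401.1) = 4568
  M: 857 − 1(401.1) = 455.9
  Q: 0 + 2(401.1) = 802.2
  R: 1620 (inert)
Total out = 4568 + 455.9 + 802.2 + 1620 = 7446 kmol.

7450 kmol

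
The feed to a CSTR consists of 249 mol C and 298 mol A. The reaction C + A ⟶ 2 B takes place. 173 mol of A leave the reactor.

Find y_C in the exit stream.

For A: n = n₀ − 1ξ → 173 = 298 − 1ξ, giving ξ = 125 mol.
Outlet amounts (n = n₀ + ν ξ):
  C: 249 − 1(125) = 124
  A: 298 − 1(125) = 173
  B: 0 + 2(125) = 250
Total out = 547 mol; y_C = 124 / 547 = 0.2267.

0.227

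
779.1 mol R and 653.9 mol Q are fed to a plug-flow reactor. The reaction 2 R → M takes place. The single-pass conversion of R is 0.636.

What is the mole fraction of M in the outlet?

0.209

R reacted = 0.636 × 779.1 = 495.5 mol; ν_R = −2, so ξ = 495.5/2 = 247.8 mol.
Outlet amounts (n = n₀ + ν ξ):
  R: 779.1 − 2(247.8) = 283.6
  M: 0 + 1(247.8) = 247.8
  Q: 653.9 (inert)
Total out = 1185 mol; y_M = 247.8 / 1185 = 0.209.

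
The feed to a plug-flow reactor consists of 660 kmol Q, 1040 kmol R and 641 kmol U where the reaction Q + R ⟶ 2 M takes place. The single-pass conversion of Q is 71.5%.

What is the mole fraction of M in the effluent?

0.403

Q reacted = 0.715 × 660 = 471.9 kmol; ν_Q = −1, so ξ = 471.9/1 = 471.9 kmol.
Outlet amounts (n = n₀ + ν ξ):
  Q: 660 − 1(471.9) = 188.1
  R: 1040 − 1(471.9) = 568.1
  M: 0 + 2(471.9) = 943.8
  U: 641 (inert)
Total out = 2341 kmol; y_M = 943.8 / 2341 = 0.4032.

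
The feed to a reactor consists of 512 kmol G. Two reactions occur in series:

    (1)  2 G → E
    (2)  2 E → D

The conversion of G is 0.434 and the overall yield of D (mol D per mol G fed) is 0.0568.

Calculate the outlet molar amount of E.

52.9 kmol

Conversion of G: G consumed = 2ξ₁ = 0.434 × 512 → ξ₁ = 111.1 kmol.
Yield of D: 1ξ₂ / 512 = 0.0568 → ξ₂ = 29.08 kmol.
Outlet amounts (n = n₀ + Σ ν·ξ):
  G: 512 − 2(111.1) = 289.8
  E: 0 + 1(111.1) − 2(29.08) = 52.94
  D: 0 + 1(29.08) = 29.08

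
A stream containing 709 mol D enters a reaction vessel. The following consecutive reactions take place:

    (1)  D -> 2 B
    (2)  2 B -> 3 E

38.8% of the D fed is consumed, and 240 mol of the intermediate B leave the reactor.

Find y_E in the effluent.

0.408

Conversion of D: D consumed = 1ξ₁ = 0.388 × 709 → ξ₁ = 275.1 mol.
B balance: n_B = 0 + 2ξ₁ − 2ξ₂ = 240 → ξ₂ = (2·275.1 − 240)/2 = 155.1 mol.
Outlet amounts (n = n₀ + Σ ν·ξ):
  D: 709 − 1(275.1) = 433.9
  B: 0 + 2(275.1) − 2(155.1) = 240
  E: 0 + 3(155.1) = 465.3
Total out = 1139 mol; y_E = 465.3 / 1139 = 0.4084.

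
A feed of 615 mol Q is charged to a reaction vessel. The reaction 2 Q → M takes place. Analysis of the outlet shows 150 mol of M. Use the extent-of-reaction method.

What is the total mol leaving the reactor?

465 mol

For M: n = n₀ + 1ξ → 150 = 0 + 1ξ, giving ξ = 150 mol.
Outlet amounts (n = n₀ + ν ξ):
  Q: 615 − 2(150) = 315
  M: 0 + 1(150) = 150
Total out = 315 + 150 = 465 mol.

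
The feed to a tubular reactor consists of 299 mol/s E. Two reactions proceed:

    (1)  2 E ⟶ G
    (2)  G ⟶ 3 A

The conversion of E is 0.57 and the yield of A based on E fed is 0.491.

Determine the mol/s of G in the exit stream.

Conversion of E: E consumed = 2ξ₁ = 0.57 × 299 → ξ₁ = 85.21 mol/s.
Yield of A: 3ξ₂ / 299 = 0.491 → ξ₂ = 48.94 mol/s.
Outlet amounts (n = n₀ + Σ ν·ξ):
  E: 299 − 2(85.21) = 128.6
  G: 0 + 1(85.21) − 1(48.94) = 36.28
  A: 0 + 3(48.94) = 146.8

36.3 mol/s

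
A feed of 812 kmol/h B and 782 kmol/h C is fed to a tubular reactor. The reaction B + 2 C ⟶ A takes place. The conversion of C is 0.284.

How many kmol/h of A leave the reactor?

C reacted = 0.284 × 782 = 222.1 kmol/h; ν_C = −2, so ξ = 222.1/2 = 111 kmol/h.
Outlet amounts (n = n₀ + ν ξ):
  B: 812 − 1(111) = 701
  C: 782 − 2(111) = 559.9
  A: 0 + 1(111) = 111

111 kmol/h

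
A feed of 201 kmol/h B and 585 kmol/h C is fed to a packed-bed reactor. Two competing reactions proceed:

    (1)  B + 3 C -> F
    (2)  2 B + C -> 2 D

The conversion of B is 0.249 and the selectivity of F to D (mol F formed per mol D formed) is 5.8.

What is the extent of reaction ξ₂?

Conversion of B: B consumed = 0.249 × 201 = 50.05 kmol/h = 1ξ₁ + 2ξ₂.
Selectivity: 1ξ₁ / (2ξ₂) = 5.8 → ξ₁ = 11.6 ξ₂.
Substitute: (1·11.6 + 2) ξ₂ = 50.05 → ξ₂ = 3.68 kmol/h, ξ₁ = 42.69 kmol/h.
Outlet amounts (n = n₀ + Σ ν·ξ):
  B: 201 − 1(42.69) − 2(3.68) = 151
  C: 585 − 3(42.69) − 1(3.68) = 453.3
  F: 0 + 1(42.69) = 42.69
  D: 0 + 2(3.68) = 7.36

ξ₂ = 3.68 kmol/h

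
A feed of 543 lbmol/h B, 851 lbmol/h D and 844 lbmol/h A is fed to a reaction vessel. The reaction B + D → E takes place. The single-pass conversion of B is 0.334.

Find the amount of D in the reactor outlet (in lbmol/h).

B reacted = 0.334 × 543 = 181.4 lbmol/h; ν_B = −1, so ξ = 181.4/1 = 181.4 lbmol/h.
Outlet amounts (n = n₀ + ν ξ):
  B: 543 − 1(181.4) = 361.6
  D: 851 − 1(181.4) = 669.6
  E: 0 + 1(181.4) = 181.4
  A: 844 (inert)

670 lbmol/h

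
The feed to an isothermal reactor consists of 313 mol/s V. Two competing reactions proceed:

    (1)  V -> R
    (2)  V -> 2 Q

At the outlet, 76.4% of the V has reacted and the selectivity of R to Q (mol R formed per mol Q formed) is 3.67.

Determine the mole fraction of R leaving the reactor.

0.616

Conversion of V: V consumed = 0.764 × 313 = 239.1 mol/s = 1ξ₁ + 1ξ₂.
Selectivity: 1ξ₁ / (2ξ₂) = 3.67 → ξ₁ = 7.34 ξ₂.
Substitute: (1·7.34 + 1) ξ₂ = 239.1 → ξ₂ = 28.67 mol/s, ξ₁ = 210.5 mol/s.
Outlet amounts (n = n₀ + Σ ν·ξ):
  V: 313 − 1(210.5) − 1(28.67) = 73.87
  R: 0 + 1(210.5) = 210.5
  Q: 0 + 2(28.67) = 57.35
Total out = 341.7 mol/s; y_R = 210.5 / 341.7 = 0.616.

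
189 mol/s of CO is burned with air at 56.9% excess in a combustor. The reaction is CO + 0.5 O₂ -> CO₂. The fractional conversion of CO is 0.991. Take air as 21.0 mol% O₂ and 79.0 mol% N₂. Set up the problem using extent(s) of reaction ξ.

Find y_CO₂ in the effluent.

0.234

Stoichiometric O₂ = 0.5 × 189 = 94.5 mol/s; O₂ fed = 94.5 × 1.569 = 148.3 mol/s.
N₂ fed = 148.3 × 79/21 = 557.8 mol/s.
Fuel reacted = 0.991 × 189 → ξ = 187.3 mol/s.
Outlet (n = n₀ + ν ξ):
  CO: 189 − 1(187.3) = 1.701
  O₂: 148.3 − 0.5(187.3) = 54.62
  N₂: 557.8 (inert)
  CO₂: 0 + 1(187.3) = 187.3
Total out = 801.4 mol/s; y_CO₂ = 187.3 / 801.4 = 0.2337.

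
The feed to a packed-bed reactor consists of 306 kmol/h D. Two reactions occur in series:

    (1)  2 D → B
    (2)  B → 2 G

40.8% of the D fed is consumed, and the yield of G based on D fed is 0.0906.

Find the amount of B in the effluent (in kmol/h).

Conversion of D: D consumed = 2ξ₁ = 0.408 × 306 → ξ₁ = 62.42 kmol/h.
Yield of G: 2ξ₂ / 306 = 0.0906 → ξ₂ = 13.86 kmol/h.
Outlet amounts (n = n₀ + Σ ν·ξ):
  D: 306 − 2(62.42) = 181.2
  B: 0 + 1(62.42) − 1(13.86) = 48.56
  G: 0 + 2(13.86) = 27.72

48.6 kmol/h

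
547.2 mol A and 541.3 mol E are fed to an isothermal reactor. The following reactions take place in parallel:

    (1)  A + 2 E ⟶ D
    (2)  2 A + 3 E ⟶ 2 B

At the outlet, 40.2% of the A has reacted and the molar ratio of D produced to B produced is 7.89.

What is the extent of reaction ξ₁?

ξ₁ = 195 mol

Conversion of A: A consumed = 0.402 × 547.2 = 220 mol = 1ξ₁ + 2ξ₂.
Selectivity: 1ξ₁ / (2ξ₂) = 7.89 → ξ₁ = 15.78 ξ₂.
Substitute: (1·15.78 + 2) ξ₂ = 220 → ξ₂ = 12.37 mol, ξ₁ = 195.2 mol.
Outlet amounts (n = n₀ + Σ ν·ξ):
  A: 547.2 − 1(195.2) − 2(12.37) = 327.2
  E: 541.3 − 2(195.2) − 3(12.37) = 113.7
  D: 0 + 1(195.2) = 195.2
  B: 0 + 2(12.37) = 24.74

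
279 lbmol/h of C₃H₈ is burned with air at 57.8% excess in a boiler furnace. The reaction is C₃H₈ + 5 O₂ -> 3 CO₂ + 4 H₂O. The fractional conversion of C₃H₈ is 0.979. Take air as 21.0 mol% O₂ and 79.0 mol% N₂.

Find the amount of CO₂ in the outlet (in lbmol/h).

Stoichiometric O₂ = 5 × 279 = 1395 lbmol/h; O₂ fed = 1395 × 1.578 = 2201 lbmol/h.
N₂ fed = 2201 × 79/21 = 8281 lbmol/h.
Fuel reacted = 0.979 × 279 → ξ = 273.1 lbmol/h.
Outlet (n = n₀ + ν ξ):
  C₃H₈: 279 − 1(273.1) = 5.859
  O₂: 2201 − 5(273.1) = 835.6
  N₂: 8281 (inert)
  CO₂: 0 + 3(273.1) = 819.4
  H₂O: 0 + 4(273.1) = 1093

819 lbmol/h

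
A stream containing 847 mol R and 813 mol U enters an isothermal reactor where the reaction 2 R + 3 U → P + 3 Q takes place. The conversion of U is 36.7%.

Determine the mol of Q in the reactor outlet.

U reacted = 0.367 × 813 = 298.4 mol; ν_U = −3, so ξ = 298.4/3 = 99.46 mol.
Outlet amounts (n = n₀ + ν ξ):
  R: 847 − 2(99.46) = 648.1
  U: 813 − 3(99.46) = 514.6
  P: 0 + 1(99.46) = 99.46
  Q: 0 + 3(99.46) = 298.4

298 mol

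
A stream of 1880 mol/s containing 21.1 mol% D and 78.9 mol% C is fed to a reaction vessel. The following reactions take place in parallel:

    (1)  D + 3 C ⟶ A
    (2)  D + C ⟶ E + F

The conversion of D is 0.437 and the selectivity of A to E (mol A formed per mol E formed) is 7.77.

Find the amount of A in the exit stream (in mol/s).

Conversion of D: D consumed = 0.437 × 396.7 = 173.3 mol/s = 1ξ₁ + 1ξ₂.
Selectivity: 1ξ₁ / (1ξ₂) = 7.77 → ξ₁ = 7.77 ξ₂.
Substitute: (1·7.77 + 1) ξ₂ = 173.3 → ξ₂ = 19.77 mol/s, ξ₁ = 153.6 mol/s.
Outlet amounts (n = n₀ + Σ ν·ξ):
  D: 396.7 − 1(153.6) − 1(19.77) = 223.3
  C: 1483 − 3(153.6) − 1(19.77) = 1003
  A: 0 + 1(153.6) = 153.6
  E: 0 + 1(19.77) = 19.77
  F: 0 + 1(19.77) = 19.77

154 mol/s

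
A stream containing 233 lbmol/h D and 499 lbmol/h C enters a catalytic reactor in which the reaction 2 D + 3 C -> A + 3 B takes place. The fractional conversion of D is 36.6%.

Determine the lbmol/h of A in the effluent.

42.6 lbmol/h

D reacted = 0.366 × 233 = 85.28 lbmol/h; ν_D = −2, so ξ = 85.28/2 = 42.64 lbmol/h.
Outlet amounts (n = n₀ + ν ξ):
  D: 233 − 2(42.64) = 147.7
  C: 499 − 3(42.64) = 371.1
  A: 0 + 1(42.64) = 42.64
  B: 0 + 3(42.64) = 127.9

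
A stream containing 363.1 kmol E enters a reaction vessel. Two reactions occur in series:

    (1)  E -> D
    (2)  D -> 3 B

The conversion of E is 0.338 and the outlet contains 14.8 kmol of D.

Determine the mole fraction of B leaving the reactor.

0.559

Conversion of E: E consumed = 1ξ₁ = 0.338 × 363.1 → ξ₁ = 122.7 kmol.
D balance: n_D = 0 + 1ξ₁ − 1ξ₂ = 14.8 → ξ₂ = (1·122.7 − 14.8)/1 = 107.9 kmol.
Outlet amounts (n = n₀ + Σ ν·ξ):
  E: 363.1 − 1(122.7) = 240.4
  D: 0 + 1(122.7) − 1(107.9) = 14.8
  B: 0 + 3(107.9) = 323.8
Total out = 579 kmol; y_B = 323.8 / 579 = 0.5593.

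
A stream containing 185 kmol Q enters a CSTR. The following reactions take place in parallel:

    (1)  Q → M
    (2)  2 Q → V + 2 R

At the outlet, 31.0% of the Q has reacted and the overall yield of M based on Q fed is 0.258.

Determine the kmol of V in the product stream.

Yield of M: 1ξ₁ / 185 = 0.258 → ξ₁ = 47.73 kmol.
Conversion of Q: 1ξ₁ + 2ξ₂ = 0.31 × 185 = 57.35 → ξ₂ = 4.81 kmol.
Outlet amounts (n = n₀ + Σ ν·ξ):
  Q: 185 − 1(47.73) − 2(4.81) = 127.7
  M: 0 + 1(47.73) = 47.73
  V: 0 + 1(4.81) = 4.81
  R: 0 + 2(4.81) = 9.62

4.81 kmol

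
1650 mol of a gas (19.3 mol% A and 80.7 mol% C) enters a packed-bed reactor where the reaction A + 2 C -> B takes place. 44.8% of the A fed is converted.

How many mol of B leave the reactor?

A reacted = 0.448 × 318.4 = 142.7 mol; ν_A = −1, so ξ = 142.7/1 = 142.7 mol.
Outlet amounts (n = n₀ + ν ξ):
  A: 318.4 − 1(142.7) = 175.8
  C: 1332 − 2(142.7) = 1046
  B: 0 + 1(142.7) = 142.7

143 mol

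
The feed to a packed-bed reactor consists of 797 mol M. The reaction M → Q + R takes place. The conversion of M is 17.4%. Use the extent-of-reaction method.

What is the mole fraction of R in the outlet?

M reacted = 0.174 × 797 = 138.7 mol; ν_M = −1, so ξ = 138.7/1 = 138.7 mol.
Outlet amounts (n = n₀ + ν ξ):
  M: 797 − 1(138.7) = 658.3
  Q: 0 + 1(138.7) = 138.7
  R: 0 + 1(138.7) = 138.7
Total out = 935.7 mol; y_R = 138.7 / 935.7 = 0.1482.

0.148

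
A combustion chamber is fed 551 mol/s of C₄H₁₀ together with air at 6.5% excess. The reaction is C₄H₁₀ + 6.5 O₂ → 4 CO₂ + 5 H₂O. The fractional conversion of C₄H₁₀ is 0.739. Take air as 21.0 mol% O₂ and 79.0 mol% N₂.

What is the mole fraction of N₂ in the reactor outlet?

0.743

Stoichiometric O₂ = 6.5 × 551 = 3582 mol/s; O₂ fed = 3582 × 1.065 = 3814 mol/s.
N₂ fed = 3814 × 79/21 = 14350 mol/s.
Fuel reacted = 0.739 × 551 → ξ = 407.2 mol/s.
Outlet (n = n₀ + ν ξ):
  C₄H₁₀: 551 − 1(407.2) = 143.8
  O₂: 3814 − 6.5(407.2) = 1168
  N₂: 14350 (inert)
  CO₂: 0 + 4(407.2) = 1629
  H₂O: 0 + 5(407.2) = 2036
Total out = 19330 mol/s; y_N₂ = 14350 / 19330 = 0.7425.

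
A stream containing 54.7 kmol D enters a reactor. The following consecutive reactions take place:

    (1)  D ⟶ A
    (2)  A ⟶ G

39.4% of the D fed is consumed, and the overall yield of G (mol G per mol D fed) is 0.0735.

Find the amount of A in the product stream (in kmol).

Conversion of D: D consumed = 1ξ₁ = 0.394 × 54.7 → ξ₁ = 21.55 kmol.
Yield of G: 1ξ₂ / 54.7 = 0.0735 → ξ₂ = 4.02 kmol.
Outlet amounts (n = n₀ + Σ ν·ξ):
  D: 54.7 − 1(21.55) = 33.15
  A: 0 + 1(21.55) − 1(4.02) = 17.53
  G: 0 + 1(4.02) = 4.02

17.5 kmol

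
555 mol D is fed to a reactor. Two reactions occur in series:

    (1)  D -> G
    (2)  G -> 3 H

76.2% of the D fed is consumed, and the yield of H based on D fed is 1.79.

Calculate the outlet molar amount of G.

Conversion of D: D consumed = 1ξ₁ = 0.762 × 555 → ξ₁ = 422.9 mol.
Yield of H: 3ξ₂ / 555 = 1.79 → ξ₂ = 331.2 mol.
Outlet amounts (n = n₀ + Σ ν·ξ):
  D: 555 − 1(422.9) = 132.1
  G: 0 + 1(422.9) − 1(331.2) = 91.76
  H: 0 + 3(331.2) = 993.5

91.8 mol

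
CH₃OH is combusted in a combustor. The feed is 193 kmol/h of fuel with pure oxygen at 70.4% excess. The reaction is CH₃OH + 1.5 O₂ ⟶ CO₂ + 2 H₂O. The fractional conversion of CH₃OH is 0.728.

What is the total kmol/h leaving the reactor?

Stoichiometric O₂ = 1.5 × 193 = 289.5 kmol/h; O₂ fed = 289.5 × 1.704 = 493.3 kmol/h.
Fuel reacted = 0.728 × 193 → ξ = 140.5 kmol/h.
Outlet (n = n₀ + ν ξ):
  CH₃OH: 193 − 1(140.5) = 52.5
  O₂: 493.3 − 1.5(140.5) = 282.6
  CO₂: 0 + 1(140.5) = 140.5
  H₂O: 0 + 2(140.5) = 281
Total out = 52.5 + 282.6 + 140.5 + 281 = 756.6 kmol/h.

757 kmol/h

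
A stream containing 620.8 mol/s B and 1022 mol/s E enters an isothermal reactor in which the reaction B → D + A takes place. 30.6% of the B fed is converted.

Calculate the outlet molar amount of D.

B reacted = 0.306 × 620.8 = 190 mol/s; ν_B = −1, so ξ = 190/1 = 190 mol/s.
Outlet amounts (n = n₀ + ν ξ):
  B: 620.8 − 1(190) = 430.8
  D: 0 + 1(190) = 190
  A: 0 + 1(190) = 190
  E: 1022 (inert)

190 mol/s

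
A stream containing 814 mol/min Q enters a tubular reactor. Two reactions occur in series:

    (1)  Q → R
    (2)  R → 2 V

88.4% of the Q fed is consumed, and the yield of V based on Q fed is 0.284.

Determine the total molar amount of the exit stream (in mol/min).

930 mol/min

Conversion of Q: Q consumed = 1ξ₁ = 0.884 × 814 → ξ₁ = 719.6 mol/min.
Yield of V: 2ξ₂ / 814 = 0.284 → ξ₂ = 115.6 mol/min.
Outlet amounts (n = n₀ + Σ ν·ξ):
  Q: 814 − 1(719.6) = 94.42
  R: 0 + 1(719.6) − 1(115.6) = 604
  V: 0 + 2(115.6) = 231.2
Total out = 94.42 + 604 + 231.2 = 929.6 mol/min.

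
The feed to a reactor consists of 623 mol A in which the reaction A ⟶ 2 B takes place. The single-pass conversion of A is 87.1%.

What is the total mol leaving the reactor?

A reacted = 0.871 × 623 = 542.6 mol; ν_A = −1, so ξ = 542.6/1 = 542.6 mol.
Outlet amounts (n = n₀ + ν ξ):
  A: 623 − 1(542.6) = 80.37
  B: 0 + 2(542.6) = 1085
Total out = 80.37 + 1085 = 1166 mol.

1170 mol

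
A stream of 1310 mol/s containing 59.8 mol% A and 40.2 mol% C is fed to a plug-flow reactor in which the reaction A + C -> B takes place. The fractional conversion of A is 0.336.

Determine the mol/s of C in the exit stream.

A reacted = 0.336 × 783.4 = 263.2 mol/s; ν_A = −1, so ξ = 263.2/1 = 263.2 mol/s.
Outlet amounts (n = n₀ + ν ξ):
  A: 783.4 − 1(263.2) = 520.2
  C: 526.6 − 1(263.2) = 263.4
  B: 0 + 1(263.2) = 263.2

263 mol/s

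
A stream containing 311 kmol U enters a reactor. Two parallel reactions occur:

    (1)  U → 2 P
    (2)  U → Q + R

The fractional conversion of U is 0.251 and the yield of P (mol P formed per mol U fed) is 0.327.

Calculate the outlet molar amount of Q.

27.2 kmol

Yield of P: 2ξ₁ / 311 = 0.327 → ξ₁ = 50.85 kmol.
Conversion of U: 1ξ₁ + 1ξ₂ = 0.251 × 311 = 78.06 → ξ₂ = 27.21 kmol.
Outlet amounts (n = n₀ + Σ ν·ξ):
  U: 311 − 1(50.85) − 1(27.21) = 232.9
  P: 0 + 2(50.85) = 101.7
  Q: 0 + 1(27.21) = 27.21
  R: 0 + 1(27.21) = 27.21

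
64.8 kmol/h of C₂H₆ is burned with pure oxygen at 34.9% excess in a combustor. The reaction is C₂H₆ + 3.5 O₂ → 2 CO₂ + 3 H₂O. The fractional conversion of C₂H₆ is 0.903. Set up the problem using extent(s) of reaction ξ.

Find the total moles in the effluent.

400 kmol/h

Stoichiometric O₂ = 3.5 × 64.8 = 226.8 kmol/h; O₂ fed = 226.8 × 1.349 = 306 kmol/h.
Fuel reacted = 0.903 × 64.8 → ξ = 58.51 kmol/h.
Outlet (n = n₀ + ν ξ):
  C₂H₆: 64.8 − 1(58.51) = 6.286
  O₂: 306 − 3.5(58.51) = 101.2
  CO₂: 0 + 2(58.51) = 117
  H₂O: 0 + 3(58.51) = 175.5
Total out = 6.286 + 101.2 + 117 + 175.5 = 400 kmol/h.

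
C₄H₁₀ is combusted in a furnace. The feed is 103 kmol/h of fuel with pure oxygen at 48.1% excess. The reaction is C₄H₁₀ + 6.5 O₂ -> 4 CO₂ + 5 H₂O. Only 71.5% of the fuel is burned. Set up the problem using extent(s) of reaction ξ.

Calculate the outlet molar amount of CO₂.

Stoichiometric O₂ = 6.5 × 103 = 669.5 kmol/h; O₂ fed = 669.5 × 1.481 = 991.5 kmol/h.
Fuel reacted = 0.715 × 103 → ξ = 73.64 kmol/h.
Outlet (n = n₀ + ν ξ):
  C₄H₁₀: 103 − 1(73.64) = 29.36
  O₂: 991.5 − 6.5(73.64) = 512.8
  CO₂: 0 + 4(73.64) = 294.6
  H₂O: 0 + 5(73.64) = 368.2

295 kmol/h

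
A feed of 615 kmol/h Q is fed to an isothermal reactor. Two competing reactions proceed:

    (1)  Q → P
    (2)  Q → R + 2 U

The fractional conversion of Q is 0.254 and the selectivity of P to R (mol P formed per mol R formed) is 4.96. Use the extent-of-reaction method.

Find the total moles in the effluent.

667 kmol/h

Conversion of Q: Q consumed = 0.254 × 615 = 156.2 kmol/h = 1ξ₁ + 1ξ₂.
Selectivity: 1ξ₁ / (1ξ₂) = 4.96 → ξ₁ = 4.96 ξ₂.
Substitute: (1·4.96 + 1) ξ₂ = 156.2 → ξ₂ = 26.21 kmol/h, ξ₁ = 130 kmol/h.
Outlet amounts (n = n₀ + Σ ν·ξ):
  Q: 615 − 1(130) − 1(26.21) = 458.8
  P: 0 + 1(130) = 130
  R: 0 + 1(26.21) = 26.21
  U: 0 + 2(26.21) = 52.42
Total out = 458.8 + 130 + 26.21 + 52.42 = 667.4 kmol/h.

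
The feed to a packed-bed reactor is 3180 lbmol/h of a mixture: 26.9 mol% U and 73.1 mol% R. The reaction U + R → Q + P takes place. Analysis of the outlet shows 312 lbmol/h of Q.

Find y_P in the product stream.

0.0981

For Q: n = n₀ + 1ξ → 312 = 0 + 1ξ, giving ξ = 312 lbmol/h.
Outlet amounts (n = n₀ + ν ξ):
  U: 855.4 − 1(312) = 543.4
  R: 2325 − 1(312) = 2013
  Q: 0 + 1(312) = 312
  P: 0 + 1(312) = 312
Total out = 3180 lbmol/h; y_P = 312 / 3180 = 0.09811.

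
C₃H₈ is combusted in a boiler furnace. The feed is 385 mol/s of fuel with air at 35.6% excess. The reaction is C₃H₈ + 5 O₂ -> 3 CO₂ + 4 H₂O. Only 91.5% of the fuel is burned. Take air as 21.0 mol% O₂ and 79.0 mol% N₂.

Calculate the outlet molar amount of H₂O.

1410 mol/s

Stoichiometric O₂ = 5 × 385 = 1925 mol/s; O₂ fed = 1925 × 1.356 = 2610 mol/s.
N₂ fed = 2610 × 79/21 = 9820 mol/s.
Fuel reacted = 0.915 × 385 → ξ = 352.3 mol/s.
Outlet (n = n₀ + ν ξ):
  C₃H₈: 385 − 1(352.3) = 32.72
  O₂: 2610 − 5(352.3) = 848.9
  N₂: 9820 (inert)
  CO₂: 0 + 3(352.3) = 1057
  H₂O: 0 + 4(352.3) = 1409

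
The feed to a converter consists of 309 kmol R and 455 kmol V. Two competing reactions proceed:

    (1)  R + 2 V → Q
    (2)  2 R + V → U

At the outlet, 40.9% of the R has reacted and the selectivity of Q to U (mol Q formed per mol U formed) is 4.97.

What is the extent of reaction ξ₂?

Conversion of R: R consumed = 0.409 × 309 = 126.4 kmol = 1ξ₁ + 2ξ₂.
Selectivity: 1ξ₁ / (1ξ₂) = 4.97 → ξ₁ = 4.97 ξ₂.
Substitute: (1·4.97 + 2) ξ₂ = 126.4 → ξ₂ = 18.13 kmol, ξ₁ = 90.12 kmol.
Outlet amounts (n = n₀ + Σ ν·ξ):
  R: 309 − 1(90.12) − 2(18.13) = 182.6
  V: 455 − 2(90.12) − 1(18.13) = 256.6
  Q: 0 + 1(90.12) = 90.12
  U: 0 + 1(18.13) = 18.13

ξ₂ = 18.1 kmol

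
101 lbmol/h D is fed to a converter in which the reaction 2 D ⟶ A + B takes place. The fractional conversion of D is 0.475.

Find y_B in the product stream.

D reacted = 0.475 × 101 = 47.97 lbmol/h; ν_D = −2, so ξ = 47.97/2 = 23.99 lbmol/h.
Outlet amounts (n = n₀ + ν ξ):
  D: 101 − 2(23.99) = 53.03
  A: 0 + 1(23.99) = 23.99
  B: 0 + 1(23.99) = 23.99
Total out = 101 lbmol/h; y_B = 23.99 / 101 = 0.2375.

0.237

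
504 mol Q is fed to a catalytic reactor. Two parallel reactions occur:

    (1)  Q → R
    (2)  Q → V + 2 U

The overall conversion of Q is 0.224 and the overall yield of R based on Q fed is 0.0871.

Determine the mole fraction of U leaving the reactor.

Yield of R: 1ξ₁ / 504 = 0.0871 → ξ₁ = 43.9 mol.
Conversion of Q: 1ξ₁ + 1ξ₂ = 0.224 × 504 = 112.9 → ξ₂ = 69 mol.
Outlet amounts (n = n₀ + Σ ν·ξ):
  Q: 504 − 1(43.9) − 1(69) = 391.1
  R: 0 + 1(43.9) = 43.9
  V: 0 + 1(69) = 69
  U: 0 + 2(69) = 138
Total out = 642 mol; y_U = 138 / 642 = 0.2149.

0.215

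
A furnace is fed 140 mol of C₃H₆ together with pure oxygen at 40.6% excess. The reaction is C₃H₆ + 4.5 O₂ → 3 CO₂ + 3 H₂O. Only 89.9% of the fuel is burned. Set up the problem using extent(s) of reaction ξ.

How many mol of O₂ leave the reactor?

319 mol

Stoichiometric O₂ = 4.5 × 140 = 630 mol; O₂ fed = 630 × 1.406 = 885.8 mol.
Fuel reacted = 0.899 × 140 → ξ = 125.9 mol.
Outlet (n = n₀ + ν ξ):
  C₃H₆: 140 − 1(125.9) = 14.14
  O₂: 885.8 − 4.5(125.9) = 319.4
  CO₂: 0 + 3(125.9) = 377.6
  H₂O: 0 + 3(125.9) = 377.6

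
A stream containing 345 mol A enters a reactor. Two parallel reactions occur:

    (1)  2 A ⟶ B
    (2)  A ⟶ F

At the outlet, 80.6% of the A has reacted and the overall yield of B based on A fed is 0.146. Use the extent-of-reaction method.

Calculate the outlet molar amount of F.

Yield of B: 1ξ₁ / 345 = 0.146 → ξ₁ = 50.37 mol.
Conversion of A: 2ξ₁ + 1ξ₂ = 0.806 × 345 = 278.1 → ξ₂ = 177.3 mol.
Outlet amounts (n = n₀ + Σ ν·ξ):
  A: 345 − 2(50.37) − 1(177.3) = 66.93
  B: 0 + 1(50.37) = 50.37
  F: 0 + 1(177.3) = 177.3

177 mol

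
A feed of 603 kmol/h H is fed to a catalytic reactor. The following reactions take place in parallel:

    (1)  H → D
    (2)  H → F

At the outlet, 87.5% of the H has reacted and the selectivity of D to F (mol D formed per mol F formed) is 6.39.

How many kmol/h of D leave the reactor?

456 kmol/h

Conversion of H: H consumed = 0.875 × 603 = 527.6 kmol/h = 1ξ₁ + 1ξ₂.
Selectivity: 1ξ₁ / (1ξ₂) = 6.39 → ξ₁ = 6.39 ξ₂.
Substitute: (1·6.39 + 1) ξ₂ = 527.6 → ξ₂ = 71.4 kmol/h, ξ₁ = 456.2 kmol/h.
Outlet amounts (n = n₀ + Σ ν·ξ):
  H: 603 − 1(456.2) − 1(71.4) = 75.38
  D: 0 + 1(456.2) = 456.2
  F: 0 + 1(71.4) = 71.4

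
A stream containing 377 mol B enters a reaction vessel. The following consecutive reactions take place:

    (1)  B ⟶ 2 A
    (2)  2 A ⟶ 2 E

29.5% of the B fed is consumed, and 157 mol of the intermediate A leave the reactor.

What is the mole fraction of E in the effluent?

0.134

Conversion of B: B consumed = 1ξ₁ = 0.295 × 377 → ξ₁ = 111.2 mol.
A balance: n_A = 0 + 2ξ₁ − 2ξ₂ = 157 → ξ₂ = (2·111.2 − 157)/2 = 32.71 mol.
Outlet amounts (n = n₀ + Σ ν·ξ):
  B: 377 − 1(111.2) = 265.8
  A: 0 + 2(111.2) − 2(32.71) = 157
  E: 0 + 2(32.71) = 65.43
Total out = 488.2 mol; y_E = 65.43 / 488.2 = 0.134.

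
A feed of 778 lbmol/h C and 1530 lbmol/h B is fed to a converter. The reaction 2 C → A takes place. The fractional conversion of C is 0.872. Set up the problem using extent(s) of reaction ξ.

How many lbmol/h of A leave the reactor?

339 lbmol/h

C reacted = 0.872 × 778 = 678.4 lbmol/h; ν_C = −2, so ξ = 678.4/2 = 339.2 lbmol/h.
Outlet amounts (n = n₀ + ν ξ):
  C: 778 − 2(339.2) = 99.58
  A: 0 + 1(339.2) = 339.2
  B: 1530 (inert)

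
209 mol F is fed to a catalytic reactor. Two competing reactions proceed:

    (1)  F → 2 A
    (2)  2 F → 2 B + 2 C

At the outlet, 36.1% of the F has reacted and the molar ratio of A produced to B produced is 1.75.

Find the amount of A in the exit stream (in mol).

Conversion of F: F consumed = 0.361 × 209 = 75.45 mol = 1ξ₁ + 2ξ₂.
Selectivity: 2ξ₁ / (2ξ₂) = 1.75 → ξ₁ = 1.75 ξ₂.
Substitute: (1·1.75 + 2) ξ₂ = 75.45 → ξ₂ = 20.12 mol, ξ₁ = 35.21 mol.
Outlet amounts (n = n₀ + Σ ν·ξ):
  F: 209 − 1(35.21) − 2(20.12) = 133.6
  A: 0 + 2(35.21) = 70.42
  B: 0 + 2(20.12) = 40.24
  C: 0 + 2(20.12) = 40.24

70.4 mol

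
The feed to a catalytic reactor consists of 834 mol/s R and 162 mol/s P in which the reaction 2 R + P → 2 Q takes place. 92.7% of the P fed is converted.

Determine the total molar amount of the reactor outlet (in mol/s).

846 mol/s

P reacted = 0.927 × 162 = 150.2 mol/s; ν_P = −1, so ξ = 150.2/1 = 150.2 mol/s.
Outlet amounts (n = n₀ + ν ξ):
  R: 834 − 2(150.2) = 533.7
  P: 162 − 1(150.2) = 11.83
  Q: 0 + 2(150.2) = 300.3
Total out = 533.7 + 11.83 + 300.3 = 845.8 mol/s.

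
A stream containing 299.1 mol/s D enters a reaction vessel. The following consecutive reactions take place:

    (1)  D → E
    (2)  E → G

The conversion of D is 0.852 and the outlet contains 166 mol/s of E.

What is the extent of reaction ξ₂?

ξ₂ = 88.8 mol/s

Conversion of D: D consumed = 1ξ₁ = 0.852 × 299.1 → ξ₁ = 254.8 mol/s.
E balance: n_E = 0 + 1ξ₁ − 1ξ₂ = 166 → ξ₂ = (1·254.8 − 166)/1 = 88.83 mol/s.
Outlet amounts (n = n₀ + Σ ν·ξ):
  D: 299.1 − 1(254.8) = 44.27
  E: 0 + 1(254.8) − 1(88.83) = 166
  G: 0 + 1(88.83) = 88.83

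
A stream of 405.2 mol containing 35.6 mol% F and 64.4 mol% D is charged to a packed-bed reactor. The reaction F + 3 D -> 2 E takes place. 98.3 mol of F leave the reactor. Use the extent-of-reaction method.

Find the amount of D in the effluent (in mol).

123 mol

For F: n = n₀ − 1ξ → 98.3 = 144.3 − 1ξ, giving ξ = 45.95 mol.
Outlet amounts (n = n₀ + ν ξ):
  F: 144.3 − 1(45.95) = 98.3
  D: 260.9 − 3(45.95) = 123.1
  E: 0 + 2(45.95) = 91.9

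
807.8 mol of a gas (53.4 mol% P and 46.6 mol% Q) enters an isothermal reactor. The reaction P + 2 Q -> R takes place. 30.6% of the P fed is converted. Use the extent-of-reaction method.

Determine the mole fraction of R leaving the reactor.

P reacted = 0.306 × 431.4 = 132 mol; ν_P = −1, so ξ = 132/1 = 132 mol.
Outlet amounts (n = n₀ + ν ξ):
  P: 431.4 − 1(132) = 299.4
  Q: 376.4 − 2(132) = 112.4
  R: 0 + 1(132) = 132
Total out = 543.8 mol; y_R = 132 / 543.8 = 0.2427.

0.243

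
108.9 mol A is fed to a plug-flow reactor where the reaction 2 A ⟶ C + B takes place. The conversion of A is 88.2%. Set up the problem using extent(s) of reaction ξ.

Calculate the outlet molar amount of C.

48 mol

A reacted = 0.882 × 108.9 = 96.05 mol; ν_A = −2, so ξ = 96.05/2 = 48.02 mol.
Outlet amounts (n = n₀ + ν ξ):
  A: 108.9 − 2(48.02) = 12.85
  C: 0 + 1(48.02) = 48.02
  B: 0 + 1(48.02) = 48.02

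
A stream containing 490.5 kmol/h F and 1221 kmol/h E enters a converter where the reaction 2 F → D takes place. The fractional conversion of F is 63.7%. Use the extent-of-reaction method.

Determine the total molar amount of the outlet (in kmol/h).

F reacted = 0.637 × 490.5 = 312.4 kmol/h; ν_F = −2, so ξ = 312.4/2 = 156.2 kmol/h.
Outlet amounts (n = n₀ + ν ξ):
  F: 490.5 − 2(156.2) = 178.1
  D: 0 + 1(156.2) = 156.2
  E: 1221 (inert)
Total out = 178.1 + 156.2 + 1221 = 1555 kmol/h.

1560 kmol/h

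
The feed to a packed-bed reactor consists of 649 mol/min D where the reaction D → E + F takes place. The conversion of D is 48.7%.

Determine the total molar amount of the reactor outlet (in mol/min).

965 mol/min

D reacted = 0.487 × 649 = 316.1 mol/min; ν_D = −1, so ξ = 316.1/1 = 316.1 mol/min.
Outlet amounts (n = n₀ + ν ξ):
  D: 649 − 1(316.1) = 332.9
  E: 0 + 1(316.1) = 316.1
  F: 0 + 1(316.1) = 316.1
Total out = 332.9 + 316.1 + 316.1 = 965.1 mol/min.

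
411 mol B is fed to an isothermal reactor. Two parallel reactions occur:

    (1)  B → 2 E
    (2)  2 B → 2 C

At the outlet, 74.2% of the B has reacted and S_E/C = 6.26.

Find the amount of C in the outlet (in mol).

Conversion of B: B consumed = 0.742 × 411 = 305 mol = 1ξ₁ + 2ξ₂.
Selectivity: 2ξ₁ / (2ξ₂) = 6.26 → ξ₁ = 6.26 ξ₂.
Substitute: (1·6.26 + 2) ξ₂ = 305 → ξ₂ = 36.92 mol, ξ₁ = 231.1 mol.
Outlet amounts (n = n₀ + Σ ν·ξ):
  B: 411 − 1(231.1) − 2(36.92) = 106
  E: 0 + 2(231.1) = 462.2
  C: 0 + 2(36.92) = 73.84

73.8 mol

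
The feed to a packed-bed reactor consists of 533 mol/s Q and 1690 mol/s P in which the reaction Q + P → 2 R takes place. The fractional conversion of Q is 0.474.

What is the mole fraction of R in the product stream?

Q reacted = 0.474 × 533 = 252.6 mol/s; ν_Q = −1, so ξ = 252.6/1 = 252.6 mol/s.
Outlet amounts (n = n₀ + ν ξ):
  Q: 533 − 1(252.6) = 280.4
  P: 1690 − 1(252.6) = 1437
  R: 0 + 2(252.6) = 505.3
Total out = 2223 mol/s; y_R = 505.3 / 2223 = 0.2273.

0.227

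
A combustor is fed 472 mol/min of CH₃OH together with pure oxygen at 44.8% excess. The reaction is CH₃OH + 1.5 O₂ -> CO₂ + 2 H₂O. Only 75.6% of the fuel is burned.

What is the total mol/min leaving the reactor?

1680 mol/min

Stoichiometric O₂ = 1.5 × 472 = 708 mol/min; O₂ fed = 708 × 1.448 = 1025 mol/min.
Fuel reacted = 0.756 × 472 → ξ = 356.8 mol/min.
Outlet (n = n₀ + ν ξ):
  CH₃OH: 472 − 1(356.8) = 115.2
  O₂: 1025 − 1.5(356.8) = 489.9
  CO₂: 0 + 1(356.8) = 356.8
  H₂O: 0 + 2(356.8) = 713.7
Total out = 115.2 + 489.9 + 356.8 + 713.7 = 1676 mol/min.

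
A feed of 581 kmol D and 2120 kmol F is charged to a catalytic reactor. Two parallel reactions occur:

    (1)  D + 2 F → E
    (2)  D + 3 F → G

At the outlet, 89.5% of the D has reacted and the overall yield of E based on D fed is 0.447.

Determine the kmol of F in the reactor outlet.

Yield of E: 1ξ₁ / 581 = 0.447 → ξ₁ = 259.7 kmol.
Conversion of D: 1ξ₁ + 1ξ₂ = 0.895 × 581 = 520 → ξ₂ = 260.3 kmol.
Outlet amounts (n = n₀ + Σ ν·ξ):
  D: 581 − 1(259.7) − 1(260.3) = 61
  F: 2120 − 2(259.7) − 3(260.3) = 819.7
  E: 0 + 1(259.7) = 259.7
  G: 0 + 1(260.3) = 260.3

820 kmol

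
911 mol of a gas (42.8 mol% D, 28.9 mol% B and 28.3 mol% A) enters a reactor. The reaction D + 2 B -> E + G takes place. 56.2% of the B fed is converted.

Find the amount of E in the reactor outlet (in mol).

B reacted = 0.562 × 263.3 = 148 mol; ν_B = −2, so ξ = 148/2 = 73.98 mol.
Outlet amounts (n = n₀ + ν ξ):
  D: 389.9 − 1(73.98) = 315.9
  B: 263.3 − 2(73.98) = 115.3
  E: 0 + 1(73.98) = 73.98
  G: 0 + 1(73.98) = 73.98
  A: 257.8 (inert)

74 mol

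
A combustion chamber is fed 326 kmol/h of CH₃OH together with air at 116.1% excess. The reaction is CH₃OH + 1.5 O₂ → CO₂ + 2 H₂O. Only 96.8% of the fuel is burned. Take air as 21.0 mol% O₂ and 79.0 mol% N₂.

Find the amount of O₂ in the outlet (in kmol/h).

583 kmol/h

Stoichiometric O₂ = 1.5 × 326 = 489 kmol/h; O₂ fed = 489 × 2.161 = 1057 kmol/h.
N₂ fed = 1057 × 79/21 = 3975 kmol/h.
Fuel reacted = 0.968 × 326 → ξ = 315.6 kmol/h.
Outlet (n = n₀ + ν ξ):
  CH₃OH: 326 − 1(315.6) = 10.43
  O₂: 1057 − 1.5(315.6) = 583.4
  N₂: 3975 (inert)
  CO₂: 0 + 1(315.6) = 315.6
  H₂O: 0 + 2(315.6) = 631.1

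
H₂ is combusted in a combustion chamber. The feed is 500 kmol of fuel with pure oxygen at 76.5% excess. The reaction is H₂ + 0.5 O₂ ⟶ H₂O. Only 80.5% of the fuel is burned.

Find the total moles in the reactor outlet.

Stoichiometric O₂ = 0.5 × 500 = 250 kmol; O₂ fed = 250 × 1.765 = 441.3 kmol.
Fuel reacted = 0.805 × 500 → ξ = 402.5 kmol.
Outlet (n = n₀ + ν ξ):
  H₂: 500 − 1(402.5) = 97.5
  O₂: 441.3 − 0.5(402.5) = 240
  H₂O: 0 + 1(402.5) = 402.5
Total out = 97.5 + 240 + 402.5 = 740 kmol.

740 kmol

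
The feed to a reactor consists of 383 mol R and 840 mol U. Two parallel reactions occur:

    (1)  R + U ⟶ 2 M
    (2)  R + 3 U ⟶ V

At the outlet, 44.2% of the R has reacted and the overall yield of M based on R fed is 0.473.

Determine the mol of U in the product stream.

513 mol

Yield of M: 2ξ₁ / 383 = 0.473 → ξ₁ = 90.58 mol.
Conversion of R: 1ξ₁ + 1ξ₂ = 0.442 × 383 = 169.3 → ξ₂ = 78.71 mol.
Outlet amounts (n = n₀ + Σ ν·ξ):
  R: 383 − 1(90.58) − 1(78.71) = 213.7
  U: 840 − 1(90.58) − 3(78.71) = 513.3
  M: 0 + 2(90.58) = 181.2
  V: 0 + 1(78.71) = 78.71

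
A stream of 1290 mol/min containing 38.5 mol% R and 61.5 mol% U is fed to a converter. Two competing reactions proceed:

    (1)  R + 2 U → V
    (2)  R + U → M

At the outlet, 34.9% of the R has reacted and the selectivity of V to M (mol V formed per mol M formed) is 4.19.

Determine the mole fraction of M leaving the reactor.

Conversion of R: R consumed = 0.349 × 496.6 = 173.3 mol/min = 1ξ₁ + 1ξ₂.
Selectivity: 1ξ₁ / (1ξ₂) = 4.19 → ξ₁ = 4.19 ξ₂.
Substitute: (1·4.19 + 1) ξ₂ = 173.3 → ξ₂ = 33.4 mol/min, ξ₁ = 139.9 mol/min.
Outlet amounts (n = n₀ + Σ ν·ξ):
  R: 496.6 − 1(139.9) − 1(33.4) = 323.3
  U: 793.4 − 2(139.9) − 1(33.4) = 480.1
  V: 0 + 1(139.9) = 139.9
  M: 0 + 1(33.4) = 33.4
Total out = 976.7 mol/min; y_M = 33.4 / 976.7 = 0.03419.

0.0342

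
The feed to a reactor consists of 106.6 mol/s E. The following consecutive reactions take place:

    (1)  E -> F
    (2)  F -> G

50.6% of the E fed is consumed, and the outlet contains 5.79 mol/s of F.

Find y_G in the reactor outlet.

Conversion of E: E consumed = 1ξ₁ = 0.506 × 106.6 → ξ₁ = 53.94 mol/s.
F balance: n_F = 0 + 1ξ₁ − 1ξ₂ = 5.79 → ξ₂ = (1·53.94 − 5.79)/1 = 48.15 mol/s.
Outlet amounts (n = n₀ + Σ ν·ξ):
  E: 106.6 − 1(53.94) = 52.66
  F: 0 + 1(53.94) − 1(48.15) = 5.79
  G: 0 + 1(48.15) = 48.15
Total out = 106.6 mol/s; y_G = 48.15 / 106.6 = 0.4517.

0.452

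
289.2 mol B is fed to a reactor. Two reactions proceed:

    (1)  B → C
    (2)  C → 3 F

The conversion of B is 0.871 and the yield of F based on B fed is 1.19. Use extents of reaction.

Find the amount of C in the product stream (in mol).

Conversion of B: B consumed = 1ξ₁ = 0.871 × 289.2 → ξ₁ = 251.9 mol.
Yield of F: 3ξ₂ / 289.2 = 1.19 → ξ₂ = 114.7 mol.
Outlet amounts (n = n₀ + Σ ν·ξ):
  B: 289.2 − 1(251.9) = 37.31
  C: 0 + 1(251.9) − 1(114.7) = 137.2
  F: 0 + 3(114.7) = 344.1

137 mol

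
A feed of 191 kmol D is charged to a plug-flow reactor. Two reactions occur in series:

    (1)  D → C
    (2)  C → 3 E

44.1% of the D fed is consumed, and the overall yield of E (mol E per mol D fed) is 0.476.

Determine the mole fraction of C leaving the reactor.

Conversion of D: D consumed = 1ξ₁ = 0.441 × 191 → ξ₁ = 84.23 kmol.
Yield of E: 3ξ₂ / 191 = 0.476 → ξ₂ = 30.31 kmol.
Outlet amounts (n = n₀ + Σ ν·ξ):
  D: 191 − 1(84.23) = 106.8
  C: 0 + 1(84.23) − 1(30.31) = 53.93
  E: 0 + 3(30.31) = 90.92
Total out = 251.6 kmol; y_C = 53.93 / 251.6 = 0.2143.

0.214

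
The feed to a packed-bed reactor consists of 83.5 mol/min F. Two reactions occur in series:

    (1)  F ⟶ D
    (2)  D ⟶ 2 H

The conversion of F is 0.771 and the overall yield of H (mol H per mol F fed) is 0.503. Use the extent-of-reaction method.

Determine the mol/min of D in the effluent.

43.4 mol/min

Conversion of F: F consumed = 1ξ₁ = 0.771 × 83.5 → ξ₁ = 64.38 mol/min.
Yield of H: 2ξ₂ / 83.5 = 0.503 → ξ₂ = 21 mol/min.
Outlet amounts (n = n₀ + Σ ν·ξ):
  F: 83.5 − 1(64.38) = 19.12
  D: 0 + 1(64.38) − 1(21) = 43.38
  H: 0 + 2(21) = 42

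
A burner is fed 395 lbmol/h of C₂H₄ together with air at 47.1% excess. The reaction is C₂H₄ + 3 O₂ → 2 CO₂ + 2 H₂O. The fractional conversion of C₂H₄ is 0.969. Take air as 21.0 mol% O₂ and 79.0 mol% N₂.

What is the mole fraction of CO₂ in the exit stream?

Stoichiometric O₂ = 3 × 395 = 1185 lbmol/h; O₂ fed = 1185 × 1.471 = 1743 lbmol/h.
N₂ fed = 1743 × 79/21 = 6558 lbmol/h.
Fuel reacted = 0.969 × 395 → ξ = 382.8 lbmol/h.
Outlet (n = n₀ + ν ξ):
  C₂H₄: 395 − 1(382.8) = 12.25
  O₂: 1743 − 3(382.8) = 594.9
  N₂: 6558 (inert)
  CO₂: 0 + 2(382.8) = 765.5
  H₂O: 0 + 2(382.8) = 765.5
Total out = 8696 lbmol/h; y_CO₂ = 765.5 / 8696 = 0.08803.

0.088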